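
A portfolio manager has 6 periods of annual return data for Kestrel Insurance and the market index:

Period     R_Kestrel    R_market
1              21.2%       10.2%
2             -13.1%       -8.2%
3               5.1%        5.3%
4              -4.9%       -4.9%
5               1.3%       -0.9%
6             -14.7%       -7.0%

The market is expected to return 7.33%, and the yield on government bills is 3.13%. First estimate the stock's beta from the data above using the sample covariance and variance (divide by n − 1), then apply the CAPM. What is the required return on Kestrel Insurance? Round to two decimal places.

Mean R_i = (21.2 − 13.1 + 5.1 − 4.9 + 1.3 − 14.7) / 6 = -0.8500%
Mean R_m = (10.2 − 8.2 + 5.3 − 4.9 − 0.9 − 7.0) / 6 = -0.9167%
Σ(R_i − R̄_i)(R_m − R̄_m) = 471.7550  ⇒  Cov = 471.7550 / 5 = 94.3510
Σ(R_m − R̄_m)² = 268.1483  ⇒  Var(R_m) = 268.1483 / 5 = 53.6297
β = Cov / Var(R_m) = 94.3510 / 53.6297 = 1.7593
MRP = 7.33% − 3.13% = 4.20%
E(R) = R_f + β × MRP = 3.13% + 1.7593 × 4.20% = 10.52%

10.52%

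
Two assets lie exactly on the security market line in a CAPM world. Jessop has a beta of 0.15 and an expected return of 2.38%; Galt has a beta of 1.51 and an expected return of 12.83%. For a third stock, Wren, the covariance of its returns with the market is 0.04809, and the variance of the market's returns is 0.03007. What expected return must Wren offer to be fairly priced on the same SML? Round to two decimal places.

13.52%

MRP = (12.83% − 2.38%) / (1.51 − 0.15) = 7.6838%
R_f = 2.38% − 0.15 × 7.6838% = 1.2274%
β_Wren = Cov / Var(R_m) = 0.04809 / 0.03007 = 1.5993
E(R_Wren) = R_f + β × MRP = 1.2274% + 1.5993 × 7.6838% = 13.52%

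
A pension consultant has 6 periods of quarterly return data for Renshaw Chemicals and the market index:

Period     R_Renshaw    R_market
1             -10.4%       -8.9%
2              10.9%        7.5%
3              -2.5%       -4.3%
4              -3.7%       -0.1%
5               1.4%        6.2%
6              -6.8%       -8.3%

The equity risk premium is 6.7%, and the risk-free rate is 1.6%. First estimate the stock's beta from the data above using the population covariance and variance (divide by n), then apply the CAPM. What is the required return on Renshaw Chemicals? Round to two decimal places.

7.90%

Mean R_i = (-10.4 + 10.9 − 2.5 − 3.7 + 1.4 − 6.8) / 6 = -1.8500%
Mean R_m = (-8.9 + 7.5 − 4.3 − 0.1 + 6.2 − 8.3) / 6 = -1.3167%
Σ(R_i − R̄_i)(R_m − R̄_m) = 235.9350  ⇒  Cov = 235.9350 / 6 = 39.3225
Σ(R_m − R̄_m)² = 250.8883  ⇒  Var(R_m) = 250.8883 / 6 = 41.8147
β = Cov / Var(R_m) = 39.3225 / 41.8147 = 0.9404
E(R) = R_f + β × MRP = 1.6% + 0.9404 × 6.7% = 7.90%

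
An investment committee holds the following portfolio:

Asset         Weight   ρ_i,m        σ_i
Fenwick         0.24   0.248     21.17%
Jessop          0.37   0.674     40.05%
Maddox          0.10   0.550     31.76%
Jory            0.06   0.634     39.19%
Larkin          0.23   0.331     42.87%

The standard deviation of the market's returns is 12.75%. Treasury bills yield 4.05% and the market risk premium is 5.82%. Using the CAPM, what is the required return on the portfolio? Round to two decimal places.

12.15%

β_Fenwick = 0.248 × 21.17% / 12.75% = 0.4118
β_Jessop = 0.674 × 40.05% / 12.75% = 2.1172
β_Maddox = 0.550 × 31.76% / 12.75% = 1.3700
β_Jory = 0.634 × 39.19% / 12.75% = 1.9487
β_Larkin = 0.331 × 42.87% / 12.75% = 1.1129
β_P = Σ w_i β_i = 0.24×0.4118 + 0.37×2.1172 + 0.10×1.3700 + 0.06×1.9487 + 0.23×1.1129 = 1.3921
E(R_P) = R_f + β_P × MRP = 4.05% + 1.3921 × 5.82% = 12.15%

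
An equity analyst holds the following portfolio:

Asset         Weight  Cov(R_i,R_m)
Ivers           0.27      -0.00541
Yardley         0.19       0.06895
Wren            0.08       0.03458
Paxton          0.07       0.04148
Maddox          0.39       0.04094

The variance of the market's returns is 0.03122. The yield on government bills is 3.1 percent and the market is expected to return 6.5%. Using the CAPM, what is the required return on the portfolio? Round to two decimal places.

6.72%

β_Ivers = -0.00541 / 0.03122 = -0.1733
β_Yardley = 0.06895 / 0.03122 = 2.2085
β_Wren = 0.03458 / 0.03122 = 1.1076
β_Paxton = 0.04148 / 0.03122 = 1.3286
β_Maddox = 0.04094 / 0.03122 = 1.3113
β_P = Σ w_i β_i = 0.27×-0.1733 + 0.19×2.2085 + 0.08×1.1076 + 0.07×1.3286 + 0.39×1.3113 = 1.0658
MRP = 6.5% − 3.1% = 3.40%
E(R_P) = R_f + β_P × MRP = 3.1% + 1.0658 × 3.4% = 6.72%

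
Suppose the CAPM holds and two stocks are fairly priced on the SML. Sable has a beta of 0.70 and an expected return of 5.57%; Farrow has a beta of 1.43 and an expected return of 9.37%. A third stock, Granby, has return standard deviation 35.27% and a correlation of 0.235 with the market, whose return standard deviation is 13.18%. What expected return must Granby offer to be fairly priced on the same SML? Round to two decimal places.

5.20%

MRP = (9.37% − 5.57%) / (1.43 − 0.70) = 5.2055%
R_f = 5.57% − 0.70 × 5.2055% = 1.9262%
β_Granby = ρ·σ_i/σ_m = 0.235 × 35.27 / 13.18 = 0.6289
E(R_Granby) = R_f + β × MRP = 1.9262% + 0.6289 × 5.2055% = 5.20%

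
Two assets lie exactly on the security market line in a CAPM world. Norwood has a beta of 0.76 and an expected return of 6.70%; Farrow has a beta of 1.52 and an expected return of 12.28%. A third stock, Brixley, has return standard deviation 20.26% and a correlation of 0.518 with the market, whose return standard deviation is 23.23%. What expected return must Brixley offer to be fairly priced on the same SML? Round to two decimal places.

4.44%

MRP = (12.28% − 6.70%) / (1.52 − 0.76) = 7.3421%
R_f = 6.70% − 0.76 × 7.3421% = 1.1200%
β_Brixley = ρ·σ_i/σ_m = 0.518 × 20.26 / 23.23 = 0.4518
E(R_Brixley) = R_f + β × MRP = 1.1200% + 0.4518 × 7.3421% = 4.44%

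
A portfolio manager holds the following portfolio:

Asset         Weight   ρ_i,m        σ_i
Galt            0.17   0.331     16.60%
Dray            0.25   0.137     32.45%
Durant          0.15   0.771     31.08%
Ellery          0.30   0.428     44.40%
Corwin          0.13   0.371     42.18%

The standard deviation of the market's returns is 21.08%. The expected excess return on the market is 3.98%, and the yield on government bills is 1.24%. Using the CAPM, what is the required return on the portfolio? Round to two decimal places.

β_Galt = 0.331 × 16.60% / 21.08% = 0.2607
β_Dray = 0.137 × 32.45% / 21.08% = 0.2109
β_Durant = 0.771 × 31.08% / 21.08% = 1.1367
β_Ellery = 0.428 × 44.40% / 21.08% = 0.9015
β_Corwin = 0.371 × 42.18% / 21.08% = 0.7424
β_P = Σ w_i β_i = 0.17×0.2607 + 0.25×0.2109 + 0.15×1.1367 + 0.30×0.9015 + 0.13×0.7424 = 0.6345
E(R_P) = R_f + β_P × MRP = 1.24% + 0.6345 × 3.98% = 3.77%

3.77%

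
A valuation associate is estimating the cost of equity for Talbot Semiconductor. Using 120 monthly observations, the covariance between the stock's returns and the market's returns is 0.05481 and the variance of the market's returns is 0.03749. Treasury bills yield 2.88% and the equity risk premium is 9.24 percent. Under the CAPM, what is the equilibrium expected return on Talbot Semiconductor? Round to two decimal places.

β = Cov(R_i, R_m) / Var(R_m) = 0.05481 / 0.03749 = 1.4620
E(R) = R_f + β × MRP = 2.88% + 1.4620 × 9.24% = 16.39%

16.39%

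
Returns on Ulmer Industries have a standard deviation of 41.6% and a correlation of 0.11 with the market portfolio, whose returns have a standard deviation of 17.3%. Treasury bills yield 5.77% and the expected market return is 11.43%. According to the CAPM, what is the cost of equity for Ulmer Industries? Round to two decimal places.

7.27%

β = ρ × σ_i / σ_m = 0.11 × 41.6% / 17.3% = 0.2645
MRP = 11.43% − 5.77% = 5.66%
E(R) = 5.77% + 0.2645 × 5.66% = 7.27%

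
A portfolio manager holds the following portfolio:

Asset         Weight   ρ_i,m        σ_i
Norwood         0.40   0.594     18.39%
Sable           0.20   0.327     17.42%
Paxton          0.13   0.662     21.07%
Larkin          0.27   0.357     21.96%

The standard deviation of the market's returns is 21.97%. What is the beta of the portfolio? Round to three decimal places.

β_Norwood = 0.594 × 18.39% / 21.97% = 0.4972
β_Sable = 0.327 × 17.42% / 21.97% = 0.2593
β_Paxton = 0.662 × 21.07% / 21.97% = 0.6349
β_Larkin = 0.357 × 21.96% / 21.97% = 0.3568
β_P = Σ w_i β_i = 0.40×0.4972 + 0.20×0.2593 + 0.13×0.6349 + 0.27×0.3568 = 0.4296

0.430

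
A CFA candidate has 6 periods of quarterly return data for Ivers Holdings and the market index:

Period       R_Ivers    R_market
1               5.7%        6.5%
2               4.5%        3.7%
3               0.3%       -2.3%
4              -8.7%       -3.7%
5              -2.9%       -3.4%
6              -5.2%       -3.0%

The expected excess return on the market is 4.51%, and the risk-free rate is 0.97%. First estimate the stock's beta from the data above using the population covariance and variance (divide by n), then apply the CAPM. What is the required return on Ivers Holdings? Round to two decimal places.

Mean R_i = (5.7 + 4.5 + 0.3 − 8.7 − 2.9 − 5.2) / 6 = -1.0500%
Mean R_m = (6.5 + 3.7 − 2.3 − 3.7 − 3.4 − 3.0) / 6 = -0.3667%
Σ(R_i − R̄_i)(R_m − R̄_m) = 108.3500  ⇒  Cov = 108.3500 / 6 = 18.0583
Σ(R_m − R̄_m)² = 94.6733  ⇒  Var(R_m) = 94.6733 / 6 = 15.7789
β = Cov / Var(R_m) = 18.0583 / 15.7789 = 1.1445
E(R) = R_f + β × MRP = 0.97% + 1.1445 × 4.51% = 6.13%

6.13%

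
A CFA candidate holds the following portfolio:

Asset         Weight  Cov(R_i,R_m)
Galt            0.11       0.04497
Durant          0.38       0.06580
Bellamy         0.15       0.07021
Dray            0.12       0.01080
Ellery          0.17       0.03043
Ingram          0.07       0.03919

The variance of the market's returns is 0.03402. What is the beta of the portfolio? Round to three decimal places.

1.461

β_Galt = 0.04497 / 0.03402 = 1.3219
β_Durant = 0.06580 / 0.03402 = 1.9342
β_Bellamy = 0.07021 / 0.03402 = 2.0638
β_Dray = 0.01080 / 0.03402 = 0.3175
β_Ellery = 0.03043 / 0.03402 = 0.8945
β_Ingram = 0.03919 / 0.03402 = 1.1520
β_P = Σ w_i β_i = 0.11×1.3219 + 0.38×1.9342 + 0.15×2.0638 + 0.12×0.3175 + 0.17×0.8945 + 0.07×1.1520 = 1.4608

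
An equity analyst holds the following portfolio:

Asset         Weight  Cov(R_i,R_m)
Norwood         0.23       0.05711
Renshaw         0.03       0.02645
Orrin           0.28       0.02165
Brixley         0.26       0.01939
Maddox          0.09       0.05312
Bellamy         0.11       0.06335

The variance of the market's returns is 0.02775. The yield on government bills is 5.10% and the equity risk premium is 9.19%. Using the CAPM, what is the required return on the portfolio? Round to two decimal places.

17.28%

β_Norwood = 0.05711 / 0.02775 = 2.0580
β_Renshaw = 0.02645 / 0.02775 = 0.9532
β_Orrin = 0.02165 / 0.02775 = 0.7802
β_Brixley = 0.01939 / 0.02775 = 0.6987
β_Maddox = 0.05312 / 0.02775 = 1.9142
β_Bellamy = 0.06335 / 0.02775 = 2.2829
β_P = Σ w_i β_i = 0.23×2.0580 + 0.03×0.9532 + 0.28×0.7802 + 0.26×0.6987 + 0.09×1.9142 + 0.11×2.2829 = 1.3255
E(R_P) = R_f + β_P × MRP = 5.10% + 1.3255 × 9.19% = 17.28%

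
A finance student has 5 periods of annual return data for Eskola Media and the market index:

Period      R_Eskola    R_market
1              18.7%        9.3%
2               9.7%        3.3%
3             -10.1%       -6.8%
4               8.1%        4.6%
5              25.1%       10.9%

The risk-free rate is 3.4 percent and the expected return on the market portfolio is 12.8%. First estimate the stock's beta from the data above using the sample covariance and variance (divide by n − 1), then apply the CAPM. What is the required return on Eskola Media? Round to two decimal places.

Mean R_i = (18.7 + 9.7 − 10.1 + 8.1 + 25.1) / 5 = 10.3000%
Mean R_m = (9.3 + 3.3 − 6.8 + 4.6 + 10.9) / 5 = 4.2600%
Σ(R_i − R̄_i)(R_m − R̄_m) = 366.0600  ⇒  Cov = 366.0600 / 4 = 91.5150
Σ(R_m − R̄_m)² = 192.8520  ⇒  Var(R_m) = 192.8520 / 4 = 48.2130
β = Cov / Var(R_m) = 91.5150 / 48.2130 = 1.8981
MRP = 12.8% − 3.4% = 9.40%
E(R) = R_f + β × MRP = 3.4% + 1.8981 × 9.4% = 21.24%

21.24%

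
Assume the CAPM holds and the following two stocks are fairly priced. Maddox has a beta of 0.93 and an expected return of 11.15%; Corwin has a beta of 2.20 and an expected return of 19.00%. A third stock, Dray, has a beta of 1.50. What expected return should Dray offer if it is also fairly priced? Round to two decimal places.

MRP (SML slope) = (19.00% − 11.15%) / (2.20 − 0.93) = 7.85% / 1.27 = 6.1811%
R_f (intercept) = 11.15% − 0.93 × 6.1811% = 5.4016%
E(R_Dray) = R_f + β × MRP = 5.4016% + 1.50 × 6.1811% = 14.67%

14.67%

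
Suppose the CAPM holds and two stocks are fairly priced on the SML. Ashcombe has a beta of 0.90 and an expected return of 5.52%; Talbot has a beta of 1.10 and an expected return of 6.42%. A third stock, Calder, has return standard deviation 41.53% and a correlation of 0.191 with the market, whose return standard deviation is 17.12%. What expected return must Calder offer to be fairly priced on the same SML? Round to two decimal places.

3.55%

MRP = (6.42% − 5.52%) / (1.10 − 0.90) = 4.5000%
R_f = 5.52% − 0.90 × 4.5000% = 1.4700%
β_Calder = ρ·σ_i/σ_m = 0.191 × 41.53 / 17.12 = 0.4633
E(R_Calder) = R_f + β × MRP = 1.4700% + 0.4633 × 4.5000% = 3.55%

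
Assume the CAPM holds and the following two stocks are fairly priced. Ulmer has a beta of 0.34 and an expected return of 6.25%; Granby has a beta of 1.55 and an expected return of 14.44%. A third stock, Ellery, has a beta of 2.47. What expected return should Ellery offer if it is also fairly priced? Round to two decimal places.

MRP (SML slope) = (14.44% − 6.25%) / (1.55 − 0.34) = 8.19% / 1.21 = 6.7686%
R_f (intercept) = 6.25% − 0.34 × 6.7686% = 3.9487%
E(R_Ellery) = R_f + β × MRP = 3.9487% + 2.47 × 6.7686% = 20.67%

20.67%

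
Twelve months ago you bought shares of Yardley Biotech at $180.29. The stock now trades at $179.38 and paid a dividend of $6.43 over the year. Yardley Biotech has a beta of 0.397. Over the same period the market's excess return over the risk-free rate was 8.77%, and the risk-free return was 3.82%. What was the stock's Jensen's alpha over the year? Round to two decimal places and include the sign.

-4.24%

Realised HPR = (P1 + D1 − P0) / P0 = (179.38 + 6.43 − 180.29) / 180.29 = 5.52 / 180.29 = 3.0617%
CAPM required = R_f + β·MRP = 3.82% + 0.397 × 8.77% = 7.30169%
α = realised − required = 3.0617% − 7.30169% = -4.24%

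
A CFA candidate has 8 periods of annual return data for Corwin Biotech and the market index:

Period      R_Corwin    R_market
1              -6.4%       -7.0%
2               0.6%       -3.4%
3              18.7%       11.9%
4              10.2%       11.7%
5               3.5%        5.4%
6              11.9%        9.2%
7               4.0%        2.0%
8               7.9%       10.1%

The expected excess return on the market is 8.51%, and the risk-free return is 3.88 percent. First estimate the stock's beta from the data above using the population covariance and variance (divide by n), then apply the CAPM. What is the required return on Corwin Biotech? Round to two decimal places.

12.14%

Mean R_i = (-6.4 + 0.6 + 18.7 + 10.2 + 3.5 + 11.9 + 4.0 + 7.9) / 8 = 6.3000%
Mean R_m = (-7.0 − 3.4 + 11.9 + 11.7 + 5.4 + 9.2 + 2.0 + 10.1) / 8 = 4.9875%
Σ(R_i − R̄_i)(R_m − R̄_m) = 349.4300  ⇒  Cov = 349.4300 / 8 = 43.6788
Σ(R_m − R̄_m)² = 359.8688  ⇒  Var(R_m) = 359.8688 / 8 = 44.9836
β = Cov / Var(R_m) = 43.6788 / 44.9836 = 0.9710
E(R) = R_f + β × MRP = 3.88% + 0.9710 × 8.51% = 12.14%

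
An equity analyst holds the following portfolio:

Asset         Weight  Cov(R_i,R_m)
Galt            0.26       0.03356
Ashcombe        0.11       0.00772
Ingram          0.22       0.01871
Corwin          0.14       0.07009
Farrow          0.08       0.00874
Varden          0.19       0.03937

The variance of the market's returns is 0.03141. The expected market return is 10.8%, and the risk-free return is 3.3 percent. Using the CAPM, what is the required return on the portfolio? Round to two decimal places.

β_Galt = 0.03356 / 0.03141 = 1.0684
β_Ashcombe = 0.00772 / 0.03141 = 0.2458
β_Ingram = 0.01871 / 0.03141 = 0.5957
β_Corwin = 0.07009 / 0.03141 = 2.2315
β_Farrow = 0.00874 / 0.03141 = 0.2783
β_Varden = 0.03937 / 0.03141 = 1.2534
β_P = Σ w_i β_i = 0.26×1.0684 + 0.11×0.2458 + 0.22×0.5957 + 0.14×2.2315 + 0.08×0.2783 + 0.19×1.2534 = 1.0087
MRP = 10.8% − 3.3% = 7.50%
E(R_P) = R_f + β_P × MRP = 3.3% + 1.0087 × 7.5% = 10.87%

10.87%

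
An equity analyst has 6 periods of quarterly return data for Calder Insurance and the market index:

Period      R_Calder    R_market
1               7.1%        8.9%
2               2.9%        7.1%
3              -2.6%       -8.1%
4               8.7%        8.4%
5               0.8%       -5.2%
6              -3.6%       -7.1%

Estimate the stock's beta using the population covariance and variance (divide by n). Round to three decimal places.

0.559

Mean R_i = (7.1 + 2.9 − 2.6 + 8.7 + 0.8 − 3.6) / 6 = 2.2167%
Mean R_m = (8.9 + 7.1 − 8.1 + 8.4 − 5.2 − 7.1) / 6 = 0.6667%
Σ(R_i − R̄_i)(R_m − R̄_m) = 190.4533  ⇒  Cov = 190.4533 / 6 = 31.7422
Σ(R_m − R̄_m)² = 340.5733  ⇒  Var(R_m) = 340.5733 / 6 = 56.7622
β = Cov / Var(R_m) = 31.7422 / 56.7622 = 0.5592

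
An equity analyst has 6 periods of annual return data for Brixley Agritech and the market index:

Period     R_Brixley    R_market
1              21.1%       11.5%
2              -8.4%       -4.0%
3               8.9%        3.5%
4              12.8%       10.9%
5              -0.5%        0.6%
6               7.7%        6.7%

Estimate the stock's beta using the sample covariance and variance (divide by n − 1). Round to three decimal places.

Mean R_i = (21.1 − 8.4 + 8.9 + 12.8 − 0.5 + 7.7) / 6 = 6.9333%
Mean R_m = (11.5 − 4.0 + 3.5 + 10.9 + 0.6 + 6.7) / 6 = 4.8667%
Σ(R_i − R̄_i)(R_m − R̄_m) = 295.7567  ⇒  Cov = 295.7567 / 5 = 59.1513
Σ(R_m − R̄_m)² = 182.4533  ⇒  Var(R_m) = 182.4533 / 5 = 36.4907
β = Cov / Var(R_m) = 59.1513 / 36.4907 = 1.6210

1.621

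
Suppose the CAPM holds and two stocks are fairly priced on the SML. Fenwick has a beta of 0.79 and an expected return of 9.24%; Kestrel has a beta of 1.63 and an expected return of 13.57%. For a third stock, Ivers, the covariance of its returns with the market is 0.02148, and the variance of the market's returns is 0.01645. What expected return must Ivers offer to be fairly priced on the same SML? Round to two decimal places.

MRP = (13.57% − 9.24%) / (1.63 − 0.79) = 5.1548%
R_f = 9.24% − 0.79 × 5.1548% = 5.1677%
β_Ivers = Cov / Var(R_m) = 0.02148 / 0.01645 = 1.3058
E(R_Ivers) = R_f + β × MRP = 5.1677% + 1.3058 × 5.1548% = 11.90%

11.90%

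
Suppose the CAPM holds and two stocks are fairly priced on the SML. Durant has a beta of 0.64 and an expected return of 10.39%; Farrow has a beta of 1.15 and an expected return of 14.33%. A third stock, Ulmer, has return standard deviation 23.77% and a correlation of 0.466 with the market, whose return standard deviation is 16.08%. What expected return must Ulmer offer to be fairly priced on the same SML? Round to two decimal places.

10.77%

MRP = (14.33% − 10.39%) / (1.15 − 0.64) = 7.7255%
R_f = 10.39% − 0.64 × 7.7255% = 5.4457%
β_Ulmer = ρ·σ_i/σ_m = 0.466 × 23.77 / 16.08 = 0.6889
E(R_Ulmer) = R_f + β × MRP = 5.4457% + 0.6889 × 7.7255% = 10.77%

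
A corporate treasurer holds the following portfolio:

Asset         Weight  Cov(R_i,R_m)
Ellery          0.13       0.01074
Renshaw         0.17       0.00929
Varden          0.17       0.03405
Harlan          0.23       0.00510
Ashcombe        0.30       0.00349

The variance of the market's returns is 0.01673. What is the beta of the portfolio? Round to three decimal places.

β_Ellery = 0.01074 / 0.01673 = 0.6420
β_Renshaw = 0.00929 / 0.01673 = 0.5553
β_Varden = 0.03405 / 0.01673 = 2.0353
β_Harlan = 0.00510 / 0.01673 = 0.3048
β_Ashcombe = 0.00349 / 0.01673 = 0.2086
β_P = Σ w_i β_i = 0.13×0.6420 + 0.17×0.5553 + 0.17×2.0353 + 0.23×0.3048 + 0.30×0.2086 = 0.6565

0.657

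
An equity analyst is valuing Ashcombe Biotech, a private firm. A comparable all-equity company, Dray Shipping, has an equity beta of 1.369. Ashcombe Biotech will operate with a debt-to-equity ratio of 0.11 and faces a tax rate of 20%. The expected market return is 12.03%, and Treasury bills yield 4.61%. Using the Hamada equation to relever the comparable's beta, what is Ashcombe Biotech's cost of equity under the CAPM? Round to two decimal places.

15.66%

β_L = β_U × [1 + (1 − t)(D/E)] = 1.369 × [1 + (1 − 0.20) × 0.11]
    = 1.369 × [1 + 0.80 × 0.11] = 1.369 × 1.0880 = 1.4895
MRP = 12.03% − 4.61% = 7.42%
E(R) = R_f + β_L × MRP = 4.61% + 1.4895 × 7.42% = 15.66%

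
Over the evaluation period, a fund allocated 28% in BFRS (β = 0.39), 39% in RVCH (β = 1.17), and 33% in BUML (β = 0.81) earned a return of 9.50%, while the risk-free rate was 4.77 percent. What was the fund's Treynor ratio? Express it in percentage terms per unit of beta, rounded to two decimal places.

β_P = 0.28×0.39 + 0.39×1.17 + 0.33×0.81 = 0.8328
Treynor = (R_P − R_f) / β_P = (9.50% − 4.77%) / 0.8328 = 4.73% / 0.8328 = 5.68%

5.68%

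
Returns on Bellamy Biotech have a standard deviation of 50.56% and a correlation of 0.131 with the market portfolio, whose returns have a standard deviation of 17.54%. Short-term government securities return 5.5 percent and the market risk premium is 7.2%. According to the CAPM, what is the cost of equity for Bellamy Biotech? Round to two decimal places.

β = ρ × σ_i / σ_m = 0.131 × 50.56% / 17.54% = 0.3776
E(R) = 5.5% + 0.3776 × 7.2% = 8.22%

8.22%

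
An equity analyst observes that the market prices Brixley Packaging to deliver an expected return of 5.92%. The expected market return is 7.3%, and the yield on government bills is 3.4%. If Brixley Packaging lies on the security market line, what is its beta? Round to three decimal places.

MRP = 7.3% − 3.4% = 3.90%
β = (E(R) − R_f) / MRP = (5.92% − 3.4%) / 3.9% = 2.52% / 3.9% = 0.646

0.646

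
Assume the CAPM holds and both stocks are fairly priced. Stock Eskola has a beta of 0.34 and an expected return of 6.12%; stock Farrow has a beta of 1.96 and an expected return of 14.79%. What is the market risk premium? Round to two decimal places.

Both satisfy E(R) = R_f + β·MRP, so the slope of the SML is
MRP = (14.79% − 6.12%) / (1.96 − 0.34) = 8.67% / 1.62 = 5.3519%

5.35%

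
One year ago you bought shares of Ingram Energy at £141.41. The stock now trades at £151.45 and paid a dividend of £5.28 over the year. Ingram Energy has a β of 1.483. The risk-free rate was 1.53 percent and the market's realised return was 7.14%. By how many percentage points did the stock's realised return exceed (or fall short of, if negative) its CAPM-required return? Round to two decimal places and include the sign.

+0.98%

Realised HPR = (P1 + D1 − P0) / P0 = (151.45 + 5.28 − 141.41) / 141.41 = 15.32 / 141.41 = 10.8337%
MRP = 7.14% − 1.53% = 5.61%
CAPM required = R_f + β·MRP = 1.53% + 1.483 × 5.61% = 9.84963%
α = realised − required = 10.8337% − 9.84963% = +0.98%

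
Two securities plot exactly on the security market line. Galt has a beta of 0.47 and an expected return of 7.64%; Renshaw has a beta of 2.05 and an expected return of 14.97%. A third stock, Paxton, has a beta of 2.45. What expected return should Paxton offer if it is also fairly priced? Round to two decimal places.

MRP (SML slope) = (14.97% − 7.64%) / (2.05 − 0.47) = 7.33% / 1.58 = 4.6392%
R_f (intercept) = 7.64% − 0.47 × 4.6392% = 5.4596%
E(R_Paxton) = R_f + β × MRP = 5.4596% + 2.45 × 4.6392% = 16.83%

16.83%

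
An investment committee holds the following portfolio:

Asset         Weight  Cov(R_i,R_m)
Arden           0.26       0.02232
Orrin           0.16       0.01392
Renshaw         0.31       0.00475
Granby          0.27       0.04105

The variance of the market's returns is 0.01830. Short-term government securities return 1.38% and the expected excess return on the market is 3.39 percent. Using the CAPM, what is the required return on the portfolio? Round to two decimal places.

5.19%

β_Arden = 0.02232 / 0.01830 = 1.2197
β_Orrin = 0.01392 / 0.01830 = 0.7607
β_Renshaw = 0.00475 / 0.01830 = 0.2596
β_Granby = 0.04105 / 0.01830 = 2.2432
β_P = Σ w_i β_i = 0.26×1.2197 + 0.16×0.7607 + 0.31×0.2596 + 0.27×2.2432 = 1.1250
E(R_P) = R_f + β_P × MRP = 1.38% + 1.1250 × 3.39% = 5.19%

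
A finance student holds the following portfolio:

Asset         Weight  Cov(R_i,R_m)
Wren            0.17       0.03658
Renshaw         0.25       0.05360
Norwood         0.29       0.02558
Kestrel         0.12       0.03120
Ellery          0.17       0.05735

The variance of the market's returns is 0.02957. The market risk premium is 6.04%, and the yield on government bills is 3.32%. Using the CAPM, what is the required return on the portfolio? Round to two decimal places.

11.60%

β_Wren = 0.03658 / 0.02957 = 1.2371
β_Renshaw = 0.05360 / 0.02957 = 1.8126
β_Norwood = 0.02558 / 0.02957 = 0.8651
β_Kestrel = 0.03120 / 0.02957 = 1.0551
β_Ellery = 0.05735 / 0.02957 = 1.9395
β_P = Σ w_i β_i = 0.17×1.2371 + 0.25×1.8126 + 0.29×0.8651 + 0.12×1.0551 + 0.17×1.9395 = 1.3707
E(R_P) = R_f + β_P × MRP = 3.32% + 1.3707 × 6.04% = 11.60%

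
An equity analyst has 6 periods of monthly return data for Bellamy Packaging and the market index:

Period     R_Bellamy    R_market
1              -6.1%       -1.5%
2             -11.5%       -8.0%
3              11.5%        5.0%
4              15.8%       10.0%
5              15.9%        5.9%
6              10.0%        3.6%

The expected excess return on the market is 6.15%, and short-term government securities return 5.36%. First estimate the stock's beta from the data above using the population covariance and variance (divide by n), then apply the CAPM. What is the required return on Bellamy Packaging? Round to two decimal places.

16.27%

Mean R_i = (-6.1 − 11.5 + 11.5 + 15.8 + 15.9 + 10.0) / 6 = 5.9333%
Mean R_m = (-1.5 − 8.0 + 5.0 + 10.0 + 5.9 + 3.6) / 6 = 2.5000%
Σ(R_i − R̄_i)(R_m − R̄_m) = 357.4600  ⇒  Cov = 357.4600 / 6 = 59.5767
Σ(R_m − R̄_m)² = 201.5200  ⇒  Var(R_m) = 201.5200 / 6 = 33.5867
β = Cov / Var(R_m) = 59.5767 / 33.5867 = 1.7738
E(R) = R_f + β × MRP = 5.36% + 1.7738 × 6.15% = 16.27%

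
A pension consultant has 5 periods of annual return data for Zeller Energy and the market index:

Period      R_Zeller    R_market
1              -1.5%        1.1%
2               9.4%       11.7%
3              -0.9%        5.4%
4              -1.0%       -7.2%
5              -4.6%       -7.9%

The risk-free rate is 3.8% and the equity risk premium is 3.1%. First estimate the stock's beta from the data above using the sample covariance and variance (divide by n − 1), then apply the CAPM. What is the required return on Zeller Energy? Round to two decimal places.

5.42%

Mean R_i = (-1.5 + 9.4 − 0.9 − 1.0 − 4.6) / 5 = 0.2800%
Mean R_m = (1.1 + 11.7 + 5.4 − 7.2 − 7.9) / 5 = 0.6200%
Σ(R_i − R̄_i)(R_m − R̄_m) = 146.1420  ⇒  Cov = 146.1420 / 4 = 36.5355
Σ(R_m − R̄_m)² = 279.5880  ⇒  Var(R_m) = 279.5880 / 4 = 69.8970
β = Cov / Var(R_m) = 36.5355 / 69.8970 = 0.5227
E(R) = R_f + β × MRP = 3.8% + 0.5227 × 3.1% = 5.42%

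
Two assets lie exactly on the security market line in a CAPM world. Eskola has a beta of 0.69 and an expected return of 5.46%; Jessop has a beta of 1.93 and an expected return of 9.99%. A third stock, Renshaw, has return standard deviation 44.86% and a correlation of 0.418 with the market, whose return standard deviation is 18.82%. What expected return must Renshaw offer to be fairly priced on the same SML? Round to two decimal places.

6.58%

MRP = (9.99% − 5.46%) / (1.93 − 0.69) = 3.6532%
R_f = 5.46% − 0.69 × 3.6532% = 2.9393%
β_Renshaw = ρ·σ_i/σ_m = 0.418 × 44.86 / 18.82 = 0.9964
E(R_Renshaw) = R_f + β × MRP = 2.9393% + 0.9964 × 3.6532% = 6.58%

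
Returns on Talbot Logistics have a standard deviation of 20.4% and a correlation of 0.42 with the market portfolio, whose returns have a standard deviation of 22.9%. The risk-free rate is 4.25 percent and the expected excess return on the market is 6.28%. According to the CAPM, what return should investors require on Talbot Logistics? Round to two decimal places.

β = ρ × σ_i / σ_m = 0.42 × 20.4% / 22.9% = 0.3741
E(R) = 4.25% + 0.3741 × 6.28% = 6.60%

6.60%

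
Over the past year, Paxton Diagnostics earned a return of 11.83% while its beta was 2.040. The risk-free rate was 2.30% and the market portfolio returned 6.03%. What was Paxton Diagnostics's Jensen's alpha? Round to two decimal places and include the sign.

Market excess return = 6.03% − 2.30% = 3.73%
CAPM benchmark = R_f + β(R_m − R_f) = 2.30% + 2.040 × 3.73% = 9.90920%
α = actual − benchmark = 11.83% − 9.90920% = +1.92%

+1.92%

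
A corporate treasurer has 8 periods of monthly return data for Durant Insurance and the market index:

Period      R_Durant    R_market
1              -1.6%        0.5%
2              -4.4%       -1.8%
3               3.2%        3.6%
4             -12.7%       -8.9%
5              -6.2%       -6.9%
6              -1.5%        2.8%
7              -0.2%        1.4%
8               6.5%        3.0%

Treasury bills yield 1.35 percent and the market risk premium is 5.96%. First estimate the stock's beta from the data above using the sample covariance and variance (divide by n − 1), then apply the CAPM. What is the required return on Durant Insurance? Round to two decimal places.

8.03%

Mean R_i = (-1.6 − 4.4 + 3.2 − 12.7 − 6.2 − 1.5 − 0.2 + 6.5) / 8 = -2.1125%
Mean R_m = (0.5 − 1.8 + 3.6 − 8.9 − 6.9 + 2.8 + 1.4 + 3.0) / 8 = -0.7875%
Σ(R_i − R̄_i)(R_m − R̄_m) = 176.1613  ⇒  Cov = 176.1613 / 7 = 25.1659
Σ(R_m − R̄_m)² = 157.1088  ⇒  Var(R_m) = 157.1088 / 7 = 22.4441
β = Cov / Var(R_m) = 25.1659 / 22.4441 = 1.1213
E(R) = R_f + β × MRP = 1.35% + 1.1213 × 5.96% = 8.03%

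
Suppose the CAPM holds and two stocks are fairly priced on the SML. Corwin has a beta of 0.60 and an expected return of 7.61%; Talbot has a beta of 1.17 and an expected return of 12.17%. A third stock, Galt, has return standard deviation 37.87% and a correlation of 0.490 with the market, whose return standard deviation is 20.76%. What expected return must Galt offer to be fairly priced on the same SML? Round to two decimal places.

MRP = (12.17% − 7.61%) / (1.17 − 0.60) = 8.0000%
R_f = 7.61% − 0.60 × 8.0000% = 2.8100%
β_Galt = ρ·σ_i/σ_m = 0.490 × 37.87 / 20.76 = 0.8938
E(R_Galt) = R_f + β × MRP = 2.8100% + 0.8938 × 8.0000% = 9.96%

9.96%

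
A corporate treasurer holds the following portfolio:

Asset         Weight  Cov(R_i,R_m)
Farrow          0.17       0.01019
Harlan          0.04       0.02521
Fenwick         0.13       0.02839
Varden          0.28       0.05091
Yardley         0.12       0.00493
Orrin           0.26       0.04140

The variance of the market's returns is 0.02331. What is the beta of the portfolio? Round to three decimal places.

1.375

β_Farrow = 0.01019 / 0.02331 = 0.4372
β_Harlan = 0.02521 / 0.02331 = 1.0815
β_Fenwick = 0.02839 / 0.02331 = 1.2179
β_Varden = 0.05091 / 0.02331 = 2.1840
β_Yardley = 0.00493 / 0.02331 = 0.2115
β_Orrin = 0.04140 / 0.02331 = 1.7761
β_P = Σ w_i β_i = 0.17×0.4372 + 0.04×1.0815 + 0.13×1.2179 + 0.28×2.1840 + 0.12×0.2115 + 0.26×1.7761 = 1.3746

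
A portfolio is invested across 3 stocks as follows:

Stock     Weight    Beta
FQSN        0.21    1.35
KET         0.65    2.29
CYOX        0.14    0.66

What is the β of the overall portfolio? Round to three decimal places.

1.864

β_P = Σ w_i β_i = 0.21×1.35 + 0.65×2.29 + 0.14×0.66 = 1.8644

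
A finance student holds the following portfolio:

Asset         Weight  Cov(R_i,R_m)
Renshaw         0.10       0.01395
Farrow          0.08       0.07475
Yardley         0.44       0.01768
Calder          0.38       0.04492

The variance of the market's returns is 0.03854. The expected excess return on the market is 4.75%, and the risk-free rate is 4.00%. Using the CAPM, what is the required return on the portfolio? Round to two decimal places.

7.97%

β_Renshaw = 0.01395 / 0.03854 = 0.3620
β_Farrow = 0.07475 / 0.03854 = 1.9395
β_Yardley = 0.01768 / 0.03854 = 0.4587
β_Calder = 0.04492 / 0.03854 = 1.1655
β_P = Σ w_i β_i = 0.10×0.3620 + 0.08×1.9395 + 0.44×0.4587 + 0.38×1.1655 = 0.8361
E(R_P) = R_f + β_P × MRP = 4.00% + 0.8361 × 4.75% = 7.97%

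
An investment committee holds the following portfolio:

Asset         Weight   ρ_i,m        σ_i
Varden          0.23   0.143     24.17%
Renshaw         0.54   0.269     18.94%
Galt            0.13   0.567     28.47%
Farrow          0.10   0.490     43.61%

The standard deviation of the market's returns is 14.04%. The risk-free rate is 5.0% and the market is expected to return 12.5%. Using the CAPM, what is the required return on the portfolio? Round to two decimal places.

β_Varden = 0.143 × 24.17% / 14.04% = 0.2462
β_Renshaw = 0.269 × 18.94% / 14.04% = 0.3629
β_Galt = 0.567 × 28.47% / 14.04% = 1.1498
β_Farrow = 0.490 × 43.61% / 14.04% = 1.5220
β_P = Σ w_i β_i = 0.23×0.2462 + 0.54×0.3629 + 0.13×1.1498 + 0.10×1.5220 = 0.5543
MRP = 12.5% − 5.0% = 7.50%
E(R_P) = R_f + β_P × MRP = 5.0% + 0.5543 × 7.5% = 9.16%

9.16%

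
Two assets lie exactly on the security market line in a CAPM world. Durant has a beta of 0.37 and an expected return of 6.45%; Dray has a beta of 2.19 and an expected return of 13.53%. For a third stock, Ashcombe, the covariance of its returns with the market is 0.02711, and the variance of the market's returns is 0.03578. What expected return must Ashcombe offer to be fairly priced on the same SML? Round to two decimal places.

MRP = (13.53% − 6.45%) / (2.19 − 0.37) = 3.8901%
R_f = 6.45% − 0.37 × 3.8901% = 5.0107%
β_Ashcombe = Cov / Var(R_m) = 0.02711 / 0.03578 = 0.7577
E(R_Ashcombe) = R_f + β × MRP = 5.0107% + 0.7577 × 3.8901% = 7.96%

7.96%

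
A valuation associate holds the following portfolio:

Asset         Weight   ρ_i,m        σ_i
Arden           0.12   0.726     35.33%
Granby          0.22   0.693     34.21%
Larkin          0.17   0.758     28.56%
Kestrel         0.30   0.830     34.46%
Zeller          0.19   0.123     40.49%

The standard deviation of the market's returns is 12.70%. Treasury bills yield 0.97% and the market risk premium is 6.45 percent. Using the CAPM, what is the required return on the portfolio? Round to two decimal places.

β_Arden = 0.726 × 35.33% / 12.70% = 2.0197
β_Granby = 0.693 × 34.21% / 12.70% = 1.8667
β_Larkin = 0.758 × 28.56% / 12.70% = 1.7046
β_Kestrel = 0.830 × 34.46% / 12.70% = 2.2521
β_Zeller = 0.123 × 40.49% / 12.70% = 0.3921
β_P = Σ w_i β_i = 0.12×2.0197 + 0.22×1.8667 + 0.17×1.7046 + 0.30×2.2521 + 0.19×0.3921 = 1.6929
E(R_P) = R_f + β_P × MRP = 0.97% + 1.6929 × 6.45% = 11.89%

11.89%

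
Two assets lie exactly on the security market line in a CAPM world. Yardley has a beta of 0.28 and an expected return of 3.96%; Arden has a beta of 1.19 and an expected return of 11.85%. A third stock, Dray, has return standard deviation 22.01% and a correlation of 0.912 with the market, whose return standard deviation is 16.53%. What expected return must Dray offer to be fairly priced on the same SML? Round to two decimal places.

12.06%

MRP = (11.85% − 3.96%) / (1.19 − 0.28) = 8.6703%
R_f = 3.96% − 0.28 × 8.6703% = 1.5323%
β_Dray = ρ·σ_i/σ_m = 0.912 × 22.01 / 16.53 = 1.2143
E(R_Dray) = R_f + β × MRP = 1.5323% + 1.2143 × 8.6703% = 12.06%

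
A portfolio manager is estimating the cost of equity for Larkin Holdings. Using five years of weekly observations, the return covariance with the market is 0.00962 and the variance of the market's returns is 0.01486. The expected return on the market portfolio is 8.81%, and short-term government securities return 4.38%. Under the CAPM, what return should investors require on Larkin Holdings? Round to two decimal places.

β = Cov(R_i, R_m) / Var(R_m) = 0.00962 / 0.01486 = 0.6474
MRP = 8.81% − 4.38% = 4.43%
E(R) = R_f + β × MRP = 4.38% + 0.6474 × 4.43% = 7.25%

7.25%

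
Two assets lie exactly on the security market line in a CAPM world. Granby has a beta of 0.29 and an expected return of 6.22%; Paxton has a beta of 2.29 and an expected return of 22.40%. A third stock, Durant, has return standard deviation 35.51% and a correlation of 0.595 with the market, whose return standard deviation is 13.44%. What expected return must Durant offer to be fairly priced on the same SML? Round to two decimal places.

MRP = (22.40% − 6.22%) / (2.29 − 0.29) = 8.0900%
R_f = 6.22% − 0.29 × 8.0900% = 3.8739%
β_Durant = ρ·σ_i/σ_m = 0.595 × 35.51 / 13.44 = 1.5721
E(R_Durant) = R_f + β × MRP = 3.8739% + 1.5721 × 8.0900% = 16.59%

16.59%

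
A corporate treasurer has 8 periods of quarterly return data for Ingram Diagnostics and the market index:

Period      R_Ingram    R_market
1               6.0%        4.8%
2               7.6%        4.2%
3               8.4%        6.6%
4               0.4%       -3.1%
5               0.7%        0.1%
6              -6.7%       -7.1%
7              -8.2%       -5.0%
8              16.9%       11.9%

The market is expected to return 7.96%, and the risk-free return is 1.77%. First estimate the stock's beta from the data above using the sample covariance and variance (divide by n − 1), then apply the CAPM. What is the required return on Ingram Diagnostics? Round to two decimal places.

9.53%

Mean R_i = (6.0 + 7.6 + 8.4 + 0.4 + 0.7 − 6.7 − 8.2 + 16.9) / 8 = 3.1375%
Mean R_m = (4.8 + 4.2 + 6.6 − 3.1 + 0.1 − 7.1 − 5.0 + 11.9) / 8 = 1.5500%
Σ(R_i − R̄_i)(R_m − R̄_m) = 365.7650  ⇒  Cov = 365.7650 / 7 = 52.2521
Σ(R_m − R̄_m)² = 291.6600  ⇒  Var(R_m) = 291.6600 / 7 = 41.6657
β = Cov / Var(R_m) = 52.2521 / 41.6657 = 1.2541
MRP = 7.96% − 1.77% = 6.19%
E(R) = R_f + β × MRP = 1.77% + 1.2541 × 6.19% = 9.53%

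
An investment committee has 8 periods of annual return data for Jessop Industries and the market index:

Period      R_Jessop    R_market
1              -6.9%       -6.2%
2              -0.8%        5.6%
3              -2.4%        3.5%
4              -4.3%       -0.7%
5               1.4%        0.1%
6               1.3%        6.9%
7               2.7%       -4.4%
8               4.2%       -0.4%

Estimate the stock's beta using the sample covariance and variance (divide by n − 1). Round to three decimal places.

0.211

Mean R_i = (-6.9 − 0.8 − 2.4 − 4.3 + 1.4 + 1.3 + 2.7 + 4.2) / 8 = -0.6000%
Mean R_m = (-6.2 + 5.6 + 3.5 − 0.7 + 0.1 + 6.9 − 4.4 − 0.4) / 8 = 0.5500%
Σ(R_i − R̄_i)(R_m − R̄_m) = 31.1000  ⇒  Cov = 31.1000 / 7 = 4.4429
Σ(R_m − R̄_m)² = 147.2600  ⇒  Var(R_m) = 147.2600 / 7 = 21.0371
β = Cov / Var(R_m) = 4.4429 / 21.0371 = 0.2112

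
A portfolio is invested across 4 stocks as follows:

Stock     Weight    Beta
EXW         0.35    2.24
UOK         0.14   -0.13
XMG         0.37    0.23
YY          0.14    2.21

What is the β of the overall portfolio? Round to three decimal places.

β_P = Σ w_i β_i = 0.35×2.24 + 0.14×-0.13 + 0.37×0.23 + 0.14×2.21 = 1.1603

1.160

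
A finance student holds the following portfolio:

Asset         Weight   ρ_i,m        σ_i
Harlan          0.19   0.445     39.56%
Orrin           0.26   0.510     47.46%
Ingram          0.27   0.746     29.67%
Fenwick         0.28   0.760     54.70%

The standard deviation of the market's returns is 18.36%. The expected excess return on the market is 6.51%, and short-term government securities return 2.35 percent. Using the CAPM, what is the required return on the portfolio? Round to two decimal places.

12.01%

β_Harlan = 0.445 × 39.56% / 18.36% = 0.9588
β_Orrin = 0.510 × 47.46% / 18.36% = 1.3183
β_Ingram = 0.746 × 29.67% / 18.36% = 1.2055
β_Fenwick = 0.760 × 54.70% / 18.36% = 2.2643
β_P = Σ w_i β_i = 0.19×0.9588 + 0.26×1.3183 + 0.27×1.2055 + 0.28×2.2643 = 1.4844
E(R_P) = R_f + β_P × MRP = 2.35% + 1.4844 × 6.51% = 12.01%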